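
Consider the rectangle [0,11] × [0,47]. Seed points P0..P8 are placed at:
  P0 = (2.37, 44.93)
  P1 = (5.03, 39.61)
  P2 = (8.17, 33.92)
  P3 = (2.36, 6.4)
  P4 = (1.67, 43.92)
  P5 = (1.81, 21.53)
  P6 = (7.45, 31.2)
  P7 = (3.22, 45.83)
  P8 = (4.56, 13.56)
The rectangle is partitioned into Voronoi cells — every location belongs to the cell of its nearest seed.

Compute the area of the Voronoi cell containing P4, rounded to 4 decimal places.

1. box [0,11]×[0,47]: [(0, 0) (11, 0) (11, 47) (0, 47)]
2. ⊥bis P4·P0 via (2.02,44.425): [(0, 45.825) (0, 0) (11, 0) (11, 38.2012)]  |A|=462.1443
3. ⊥bis P4·P1 via (3.35,41.765): [(4.5303, 42.6852) (0, 45.825) (0, 39.1534)]  |A|=15.1123
4. ⊥bis P4·P2 via (4.92,38.92): [(4.5303, 42.6852) (0, 45.825) (0, 39.1534)]  |A|=15.1123
5. ⊥bis P4·P3 via (2.015,25.16): [(4.5303, 42.6852) (0, 45.825) (0, 39.1534)]  |A|=15.1123
6. ⊥bis P4·P5 via (1.74,32.725): [(4.5303, 42.6852) (0, 45.825) (0, 39.1534)]  |A|=15.1123
7. ⊥bis P4·P6 via (4.56,37.56): [(4.5303, 42.6852) (0, 45.825) (0, 39.1534)]  |A|=15.1123
8. ⊥bis P4·P7 via (2.445,44.875): [(4.5303, 42.6852) (0, 45.825) (0, 39.1534)]  |A|=15.1123
9. ⊥bis P4·P8 via (3.115,28.74): [(4.5303, 42.6852) (0, 45.825) (0, 39.1534)]  |A|=15.1123
10. canonical 3-gon: [(4.5303, 42.6852) (0, 45.825) (0, 39.1534)]
11. shoelace: 15.1123

Area of P4's cell: 15.1123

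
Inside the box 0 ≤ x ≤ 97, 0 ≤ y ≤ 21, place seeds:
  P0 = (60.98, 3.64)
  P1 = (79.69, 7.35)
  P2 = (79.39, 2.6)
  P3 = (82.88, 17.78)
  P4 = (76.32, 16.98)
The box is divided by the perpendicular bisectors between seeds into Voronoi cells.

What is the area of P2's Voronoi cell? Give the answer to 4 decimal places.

1. box [0,97]×[0,21]: [(0, 0) (97, 0) (97, 21) (0, 21)]
2. ⊥bis P2·P0 via (70.185,3.12): [(70.0087, 0) (97, 0) (97, 21) (71.1951, 21)]  |A|=554.36
3. ⊥bis P2·P1 via (79.54,4.975): [(70.3227, 5.5571) (70.0087, 0) (97, 0) (97, 3.8723)]  |A|=126.648
4. ⊥bis P2·P3 via (81.135,10.19): [(70.3227, 5.5571) (70.0087, 0) (97, 0) (97, 3.8723)]  |A|=126.648
5. ⊥bis P2·P4 via (77.855,9.79): [(70.3227, 5.5571) (70.0087, 0) (97, 0) (97, 3.8723)]  |A|=126.648
6. canonical 4-gon: [(70.3227, 5.5571) (70.0087, 0) (97, 0) (97, 3.8723)]
7. shoelace: 126.648

Area of P2's cell: 126.6480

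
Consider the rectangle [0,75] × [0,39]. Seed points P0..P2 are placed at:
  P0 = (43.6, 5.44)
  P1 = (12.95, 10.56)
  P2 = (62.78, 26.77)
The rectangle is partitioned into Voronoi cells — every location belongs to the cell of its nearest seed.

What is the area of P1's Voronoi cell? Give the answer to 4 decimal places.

Area of P1's cell: 1172.7146

1. box [0,75]×[0,39]: [(0, 0) (75, 0) (75, 39) (0, 39)]
2. ⊥bis P1·P0 via (28.275,8): [(0, 0) (26.9386, 0) (33.4535, 39) (0, 39)]  |A|=1177.6457
3. ⊥bis P1·P2 via (37.865,18.665): [(0, 0) (26.9386, 0) (32.7058, 34.5244) (31.2499, 39) (0, 39)]  |A|=1172.7146
4. canonical 5-gon: [(0, 0) (26.9386, 0) (32.7058, 34.5244) (31.2499, 39) (0, 39)]
5. shoelace: 1172.7146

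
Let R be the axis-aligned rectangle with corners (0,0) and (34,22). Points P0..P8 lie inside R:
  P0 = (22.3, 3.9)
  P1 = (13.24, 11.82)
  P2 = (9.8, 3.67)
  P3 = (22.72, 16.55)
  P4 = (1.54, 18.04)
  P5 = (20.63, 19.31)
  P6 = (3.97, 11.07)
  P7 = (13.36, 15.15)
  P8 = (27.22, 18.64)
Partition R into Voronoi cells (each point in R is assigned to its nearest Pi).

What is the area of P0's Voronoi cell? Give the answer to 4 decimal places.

Area of P0's cell: 168.5949

1. box [0,34]×[0,22]: [(0, 0) (34, 0) (34, 22) (0, 22)]
2. ⊥bis P0·P1 via (17.77,7.86): [(10.899, 0) (34, 0) (34, 22) (30.1308, 22)]  |A|=296.6722
3. ⊥bis P0·P2 via (16.05,3.785): [(16.012, 5.849) (16.1196, 0) (34, 0) (34, 22) (30.1308, 22)]  |A|=281.4045
4. ⊥bis P0·P3 via (22.51,10.225): [(19.9128, 10.3112) (16.012, 5.849) (16.1196, 0) (34, 0) (34, 9.8435)]  |A|=173.1659
5. ⊥bis P0·P4 via (11.92,10.97): [(19.9128, 10.3112) (16.012, 5.849) (16.1196, 0) (34, 0) (34, 9.8435)]  |A|=173.1659
6. ⊥bis P0·P5 via (21.465,11.605): [(19.9128, 10.3112) (16.012, 5.849) (16.1196, 0) (34, 0) (34, 9.8435)]  |A|=173.1659
7. ⊥bis P0·P6 via (13.135,7.485): [(19.9128, 10.3112) (16.012, 5.849) (16.1196, 0) (34, 0) (34, 9.8435)]  |A|=173.1659
8. ⊥bis P0·P7 via (17.83,9.525): [(19.9128, 10.3112) (16.012, 5.849) (16.1196, 0) (34, 0) (34, 9.8435)]  |A|=173.1659
9. ⊥bis P0·P8 via (24.76,11.27): [(28.4851, 10.0266) (19.9128, 10.3112) (16.012, 5.849) (16.1196, 0) (34, 0) (34, 8.1858)]  |A|=168.5949
10. canonical 6-gon: [(28.4851, 10.0266) (19.9128, 10.3112) (16.012, 5.849) (16.1196, 0) (34, 0) (34, 8.1858)]
11. shoelace: 168.5949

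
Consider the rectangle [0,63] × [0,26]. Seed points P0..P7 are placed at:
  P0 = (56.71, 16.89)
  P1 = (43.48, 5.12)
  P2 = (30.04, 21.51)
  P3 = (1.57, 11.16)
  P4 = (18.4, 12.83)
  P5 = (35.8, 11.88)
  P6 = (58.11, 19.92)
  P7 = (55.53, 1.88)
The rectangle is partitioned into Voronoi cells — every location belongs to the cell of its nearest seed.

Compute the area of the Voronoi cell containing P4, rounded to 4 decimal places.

Area of P4's cell: 383.3761

1. box [0,63]×[0,26]: [(0, 0) (63, 0) (63, 26) (0, 26)]
2. ⊥bis P4·P0 via (37.555,14.86): [(0, 0) (39.1298, 0) (36.3744, 26) (0, 26)]  |A|=981.5551
3. ⊥bis P4·P1 via (30.94,8.975): [(0, 0) (28.1809, 0) (36.1738, 26) (0, 26)]  |A|=836.6111
4. ⊥bis P4·P2 via (24.22,17.17): [(0, 0) (28.1809, 0) (30.7622, 8.3968) (17.6354, 26) (0, 26)]  |A|=673.4438
5. ⊥bis P4·P3 via (9.985,11.995): [(11.1752, 0) (28.1809, 0) (30.7622, 8.3968) (17.6354, 26) (8.5953, 26)]  |A|=416.4266
6. ⊥bis P4·P5 via (27.1,12.355): [(11.1752, 0) (26.4254, 0) (27.1485, 13.2429) (17.6354, 26) (8.5953, 26)]  |A|=383.3761
7. ⊥bis P4·P6 via (38.255,16.375): [(11.1752, 0) (26.4254, 0) (27.1485, 13.2429) (17.6354, 26) (8.5953, 26)]  |A|=383.3761
8. ⊥bis P4·P7 via (36.965,7.355): [(11.1752, 0) (26.4254, 0) (27.1485, 13.2429) (17.6354, 26) (8.5953, 26)]  |A|=383.3761
9. canonical 5-gon: [(11.1752, 0) (26.4254, 0) (27.1485, 13.2429) (17.6354, 26) (8.5953, 26)]
10. shoelace: 383.3761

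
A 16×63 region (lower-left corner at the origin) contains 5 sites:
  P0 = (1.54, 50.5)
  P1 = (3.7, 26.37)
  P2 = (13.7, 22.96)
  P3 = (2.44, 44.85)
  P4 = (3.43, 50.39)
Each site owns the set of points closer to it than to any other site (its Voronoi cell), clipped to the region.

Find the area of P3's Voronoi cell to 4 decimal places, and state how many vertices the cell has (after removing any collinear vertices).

Area of P3's cell: 168.8887 (6 vertices)

1. box [0,16]×[0,63]: [(0, 0) (16, 0) (16, 63) (0, 63)]
2. ⊥bis P3·P0 via (1.99,47.675): [(0, 47.358) (0, 0) (16, 0) (16, 49.9067)]  |A|=778.1175
3. ⊥bis P3·P1 via (3.07,35.61): [(0, 47.358) (0, 35.4007) (16, 36.4916) (16, 49.9067)]  |A|=202.9793
4. ⊥bis P3·P2 via (8.07,33.905): [(0, 47.358) (0, 35.4007) (12.6551, 36.2635) (16, 37.9841) (16, 49.9067)]  |A|=200.4832
5. ⊥bis P3·P4 via (2.935,47.62): [(2.3269, 47.7287) (0, 47.358) (0, 35.4007) (12.6551, 36.2635) (16, 37.9841) (16, 45.2853)]  |A|=168.8887
6. canonical 6-gon: [(2.3269, 47.7287) (0, 47.358) (0, 35.4007) (12.6551, 36.2635) (16, 37.9841) (16, 45.2853)]
7. shoelace: 168.8887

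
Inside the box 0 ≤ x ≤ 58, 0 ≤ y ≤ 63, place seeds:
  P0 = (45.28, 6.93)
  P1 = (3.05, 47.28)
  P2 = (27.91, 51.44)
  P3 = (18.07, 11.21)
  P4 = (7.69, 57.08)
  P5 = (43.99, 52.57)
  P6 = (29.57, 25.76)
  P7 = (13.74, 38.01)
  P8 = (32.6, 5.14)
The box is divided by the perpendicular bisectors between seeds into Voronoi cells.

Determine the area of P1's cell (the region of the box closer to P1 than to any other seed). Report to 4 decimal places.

Area of P1's cell: 145.5235

1. box [0,58]×[0,63]: [(0, 0) (58, 0) (58, 63) (0, 63)]
2. ⊥bis P1·P0 via (24.165,27.105): [(0, 1.8141) (58, 62.5165) (58, 63) (0, 63)]  |A|=1788.4141
3. ⊥bis P1·P2 via (15.48,49.36): [(0, 1.8141) (19.9434, 22.6867) (13.1975, 63) (0, 63)]  |A|=876.1459
4. ⊥bis P1·P3 via (10.56,29.245): [(0, 24.8477) (18.3062, 32.4706) (13.1975, 63) (0, 63)]  |A|=550.6684
5. ⊥bis P1·P4 via (5.37,52.18): [(0, 54.7225) (0, 24.8477) (18.3062, 32.4706) (15.8374, 47.224)]  |A|=381.0193
6. ⊥bis P1·P5 via (23.52,49.925): [(0, 54.7225) (0, 24.8477) (18.3062, 32.4706) (15.8374, 47.224)]  |A|=381.0193
7. ⊥bis P1·P6 via (16.31,36.52): [(0, 54.7225) (0, 24.8477) (10.3283, 29.1485) (17.4032, 37.8672) (15.8374, 47.224)]  |A|=357.9928
8. ⊥bis P1·P7 via (8.395,42.645): [(13.3762, 48.3893) (0, 54.7225) (0, 32.964)]  |A|=145.5235
9. ⊥bis P1·P8 via (17.825,26.21): [(13.3762, 48.3893) (0, 54.7225) (0, 32.964)]  |A|=145.5235
10. canonical 3-gon: [(13.3762, 48.3893) (0, 54.7225) (0, 32.964)]
11. shoelace: 145.5235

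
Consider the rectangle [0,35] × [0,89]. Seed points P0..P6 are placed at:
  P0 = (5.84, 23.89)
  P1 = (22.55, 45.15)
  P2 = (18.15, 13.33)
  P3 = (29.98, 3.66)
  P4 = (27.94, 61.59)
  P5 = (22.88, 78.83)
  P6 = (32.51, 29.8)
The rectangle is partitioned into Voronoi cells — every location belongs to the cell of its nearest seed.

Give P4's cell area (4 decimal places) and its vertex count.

1. box [0,35]×[0,89]: [(0, 0) (35, 0) (35, 89) (0, 89)]
2. ⊥bis P4·P0 via (16.89,42.74): [(0, 52.641) (35, 32.1238) (35, 89) (0, 89)]  |A|=1631.6155
3. ⊥bis P4·P1 via (25.245,53.37): [(0, 61.6468) (35, 50.1717) (35, 89) (0, 89)]  |A|=1158.1757
4. ⊥bis P4·P2 via (23.045,37.46): [(0, 61.6468) (35, 50.1717) (35, 89) (0, 89)]  |A|=1158.1757
5. ⊥bis P4·P3 via (28.96,32.625): [(0, 61.6468) (35, 50.1717) (35, 89) (0, 89)]  |A|=1158.1757
6. ⊥bis P4·P5 via (25.41,70.21): [(0, 62.7521) (0, 61.6468) (35, 50.1717) (35, 73.0247)]  |A|=419.2692
7. ⊥bis P4·P6 via (30.225,45.695): [(0, 62.7521) (0, 61.6468) (35, 50.1717) (35, 73.0247)]  |A|=419.2692
8. canonical 4-gon: [(0, 62.7521) (0, 61.6468) (35, 50.1717) (35, 73.0247)]
9. shoelace: 419.2692

Area of P4's cell: 419.2692 (4 vertices)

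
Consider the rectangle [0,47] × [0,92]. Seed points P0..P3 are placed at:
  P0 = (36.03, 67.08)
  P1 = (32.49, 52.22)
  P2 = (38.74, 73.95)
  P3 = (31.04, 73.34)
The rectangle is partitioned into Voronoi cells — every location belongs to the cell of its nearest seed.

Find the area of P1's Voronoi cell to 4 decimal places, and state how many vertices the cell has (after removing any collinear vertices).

1. box [0,47]×[0,92]: [(0, 0) (47, 0) (47, 92) (0, 92)]
2. ⊥bis P1·P0 via (34.26,59.65): [(0, 67.8115) (0, 0) (47, 0) (47, 56.615)]  |A|=2924.0243
3. ⊥bis P1·P2 via (35.615,63.085): [(0, 67.8115) (0, 0) (47, 0) (47, 56.615)]  |A|=2924.0243
4. ⊥bis P1·P3 via (31.765,62.78): [(23.5023, 62.2127) (0, 60.5992) (0, 0) (47, 0) (47, 56.615)]  |A|=2839.2705
5. canonical 5-gon: [(23.5023, 62.2127) (0, 60.5992) (0, 0) (47, 0) (47, 56.615)]
6. shoelace: 2839.2705

Area of P1's cell: 2839.2705 (5 vertices)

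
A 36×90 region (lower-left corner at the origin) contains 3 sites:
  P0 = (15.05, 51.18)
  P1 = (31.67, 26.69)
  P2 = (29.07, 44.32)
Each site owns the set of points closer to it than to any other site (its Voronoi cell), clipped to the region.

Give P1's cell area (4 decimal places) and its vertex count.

Area of P1's cell: 1153.0976 (5 vertices)

1. box [0,36]×[0,90]: [(0, 0) (36, 0) (36, 90) (0, 90)]
2. ⊥bis P1·P0 via (23.36,38.935): [(0, 23.0819) (0, 0) (36, 0) (36, 47.5131)]  |A|=1270.7088
3. ⊥bis P1·P2 via (30.37,35.505): [(14.9563, 33.2318) (0, 23.0819) (0, 0) (36, 0) (36, 36.3353)]  |A|=1153.0976
4. canonical 5-gon: [(14.9563, 33.2318) (0, 23.0819) (0, 0) (36, 0) (36, 36.3353)]
5. shoelace: 1153.0976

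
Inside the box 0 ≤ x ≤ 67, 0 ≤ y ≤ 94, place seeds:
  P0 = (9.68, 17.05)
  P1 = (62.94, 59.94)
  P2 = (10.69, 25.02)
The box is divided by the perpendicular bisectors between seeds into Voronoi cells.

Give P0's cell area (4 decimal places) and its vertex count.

Area of P0's cell: 1130.2643 (5 vertices)

1. box [0,67]×[0,94]: [(0, 0) (67, 0) (67, 94) (0, 94)]
2. ⊥bis P0·P1 via (36.31,38.495): [(0, 83.5841) (0, 0) (67, 0) (67, 0.3847)]  |A|=2812.9552
3. ⊥bis P0·P2 via (10.185,21.035): [(54.9375, 15.3637) (0, 22.3257) (0, 0) (67, 0) (67, 0.3847)]  |A|=1130.2643
4. canonical 5-gon: [(54.9375, 15.3637) (0, 22.3257) (0, 0) (67, 0) (67, 0.3847)]
5. shoelace: 1130.2643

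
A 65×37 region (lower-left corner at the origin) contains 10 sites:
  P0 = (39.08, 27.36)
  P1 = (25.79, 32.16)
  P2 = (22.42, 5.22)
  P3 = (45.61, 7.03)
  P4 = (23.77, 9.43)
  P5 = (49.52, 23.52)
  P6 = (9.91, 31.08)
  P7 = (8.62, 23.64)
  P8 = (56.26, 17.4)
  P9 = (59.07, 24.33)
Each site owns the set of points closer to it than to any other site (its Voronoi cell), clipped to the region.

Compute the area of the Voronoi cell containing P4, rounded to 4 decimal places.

1. box [0,65]×[0,37]: [(0, 0) (65, 0) (65, 37) (0, 37)]
2. ⊥bis P4·P0 via (31.425,18.395): [(0, 0) (52.9679, 0) (9.6361, 37) (0, 37)]  |A|=1158.1752
3. ⊥bis P4·P1 via (24.78,20.795): [(0, 22.9972) (0, 0) (52.9679, 0) (29.0597, 20.4147)]  |A|=874.8071
4. ⊥bis P4·P2 via (23.095,7.325): [(0, 22.9972) (0, 14.7308) (45.9381, 0) (52.9679, 0) (29.0597, 20.4147)]  |A|=536.4551
5. ⊥bis P4·P3 via (34.69,8.23): [(0, 22.9972) (0, 14.7308) (34.1993, 3.7643) (35.4311, 14.9743) (29.0597, 20.4147)]  |A|=415.7071
6. ⊥bis P4·P5 via (36.645,16.475): [(0, 22.9972) (0, 14.7308) (34.1993, 3.7643) (35.4311, 14.9743) (29.0597, 20.4147)]  |A|=415.7071
7. ⊥bis P4·P6 via (16.84,20.255): [(18.5485, 21.3488) (5.4706, 12.9765) (34.1993, 3.7643) (35.4311, 14.9743) (29.0597, 20.4147)]  |A|=304.6703
8. ⊥bis P4·P7 via (16.195,16.535): [(20.5438, 21.1715) (11.1493, 11.1556) (34.1993, 3.7643) (35.4311, 14.9743) (29.0597, 20.4147)]  |A|=258.1664
9. ⊥bis P4·P8 via (40.015,13.415): [(20.5438, 21.1715) (11.1493, 11.1556) (34.1993, 3.7643) (35.4311, 14.9743) (29.0597, 20.4147)]  |A|=258.1664
10. ⊥bis P4·P9 via (41.42,16.88): [(20.5438, 21.1715) (11.1493, 11.1556) (34.1993, 3.7643) (35.4311, 14.9743) (29.0597, 20.4147)]  |A|=258.1664
11. canonical 5-gon: [(20.5438, 21.1715) (11.1493, 11.1556) (34.1993, 3.7643) (35.4311, 14.9743) (29.0597, 20.4147)]
12. shoelace: 258.1664

Area of P4's cell: 258.1664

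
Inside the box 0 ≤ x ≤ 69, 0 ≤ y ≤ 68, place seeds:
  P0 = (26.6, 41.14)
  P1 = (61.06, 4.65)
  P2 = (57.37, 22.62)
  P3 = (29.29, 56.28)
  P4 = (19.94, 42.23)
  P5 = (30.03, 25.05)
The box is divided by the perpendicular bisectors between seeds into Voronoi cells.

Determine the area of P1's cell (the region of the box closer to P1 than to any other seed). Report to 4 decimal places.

Area of P1's cell: 376.7947

1. box [0,69]×[0,68]: [(0, 0) (69, 0) (69, 68) (0, 68)]
2. ⊥bis P1·P0 via (43.83,22.895): [(19.5863, 0) (69, 0) (69, 46.6648)]  |A|=1152.9394
3. ⊥bis P1·P2 via (59.215,13.635): [(27.0252, 7.0251) (19.5863, 0) (69, 0) (69, 15.6443)]  |A|=501.9002
4. ⊥bis P1·P3 via (45.175,30.465): [(27.0252, 7.0251) (19.5863, 0) (69, 0) (69, 15.6443)]  |A|=501.9002
5. ⊥bis P1·P4 via (40.5,23.44): [(27.0252, 7.0251) (19.5863, 0) (69, 0) (69, 15.6443)]  |A|=501.9002
6. ⊥bis P1·P5 via (45.545,14.85): [(42.4881, 10.2003) (35.7822, 0) (69, 0) (69, 15.6443)]  |A|=376.7947
7. canonical 4-gon: [(42.4881, 10.2003) (35.7822, 0) (69, 0) (69, 15.6443)]
8. shoelace: 376.7947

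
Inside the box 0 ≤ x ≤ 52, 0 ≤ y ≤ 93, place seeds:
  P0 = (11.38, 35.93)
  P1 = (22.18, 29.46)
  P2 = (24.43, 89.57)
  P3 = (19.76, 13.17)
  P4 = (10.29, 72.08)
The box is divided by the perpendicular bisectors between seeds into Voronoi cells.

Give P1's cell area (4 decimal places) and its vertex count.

Area of P1's cell: 1189.9445 (5 vertices)

1. box [0,52]×[0,93]: [(0, 0) (52, 0) (52, 93) (0, 93)]
2. ⊥bis P1·P0 via (16.78,32.695): [(0, 4.6851) (0, 0) (52, 0) (52, 91.4857)]  |A|=2500.4417
3. ⊥bis P1·P2 via (23.305,59.515): [(32.6379, 59.1657) (0, 4.6851) (0, 0) (52, 0) (52, 58.4409)]  |A|=2180.5329
4. ⊥bis P1·P3 via (20.97,21.315): [(32.6379, 59.1657) (10.8621, 22.8166) (52, 16.7053) (52, 58.4409)]  |A|=1218.2465
5. ⊥bis P1·P4 via (16.235,50.77): [(44.7097, 58.7138) (29.8905, 54.5796) (10.8621, 22.8166) (52, 16.7053) (52, 58.4409)]  |A|=1189.9445
6. canonical 5-gon: [(44.7097, 58.7138) (29.8905, 54.5796) (10.8621, 22.8166) (52, 16.7053) (52, 58.4409)]
7. shoelace: 1189.9445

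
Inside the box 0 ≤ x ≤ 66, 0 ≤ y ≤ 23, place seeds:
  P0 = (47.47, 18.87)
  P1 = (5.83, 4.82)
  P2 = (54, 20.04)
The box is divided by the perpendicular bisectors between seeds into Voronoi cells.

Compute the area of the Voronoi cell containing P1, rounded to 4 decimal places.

Area of P1's cell: 615.6274

1. box [0,66]×[0,23]: [(0, 0) (66, 0) (66, 23) (0, 23)]
2. ⊥bis P1·P0 via (26.65,11.845): [(0, 0) (30.6467, 0) (22.8861, 23) (0, 23)]  |A|=615.6274
3. ⊥bis P1·P2 via (29.915,12.43): [(0, 0) (30.6467, 0) (22.8861, 23) (0, 23)]  |A|=615.6274
4. canonical 4-gon: [(0, 0) (30.6467, 0) (22.8861, 23) (0, 23)]
5. shoelace: 615.6274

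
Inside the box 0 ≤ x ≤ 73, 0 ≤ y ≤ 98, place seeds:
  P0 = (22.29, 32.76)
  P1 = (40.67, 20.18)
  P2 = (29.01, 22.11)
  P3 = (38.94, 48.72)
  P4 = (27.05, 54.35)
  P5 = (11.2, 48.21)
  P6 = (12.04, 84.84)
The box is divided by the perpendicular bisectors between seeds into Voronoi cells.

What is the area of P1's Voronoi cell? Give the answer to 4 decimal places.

1. box [0,73]×[0,98]: [(0, 0) (73, 0) (73, 98) (0, 98)]
2. ⊥bis P1·P0 via (31.48,26.47): [(13.3629, 0) (73, 0) (73, 87.1328)]  |A|=2598.1735
3. ⊥bis P1·P2 via (34.84,21.145): [(37.0743, 34.6436) (31.34, 0) (73, 0) (73, 87.1328)]  |A|=2286.7773
4. ⊥bis P1·P3 via (39.805,34.45): [(37.0143, 34.2808) (31.34, 0) (73, 0) (73, 36.4622)]  |A|=1370.1282
5. ⊥bis P1·P4 via (33.86,37.265): [(37.0143, 34.2808) (31.34, 0) (73, 0) (73, 36.4622)]  |A|=1370.1282
6. ⊥bis P1·P5 via (25.935,34.195): [(37.0143, 34.2808) (31.34, 0) (73, 0) (73, 36.4622)]  |A|=1370.1282
7. ⊥bis P1·P6 via (26.355,52.51): [(37.0143, 34.2808) (31.34, 0) (73, 0) (73, 36.4622)]  |A|=1370.1282
8. canonical 4-gon: [(37.0143, 34.2808) (31.34, 0) (73, 0) (73, 36.4622)]
9. shoelace: 1370.1282

Area of P1's cell: 1370.1282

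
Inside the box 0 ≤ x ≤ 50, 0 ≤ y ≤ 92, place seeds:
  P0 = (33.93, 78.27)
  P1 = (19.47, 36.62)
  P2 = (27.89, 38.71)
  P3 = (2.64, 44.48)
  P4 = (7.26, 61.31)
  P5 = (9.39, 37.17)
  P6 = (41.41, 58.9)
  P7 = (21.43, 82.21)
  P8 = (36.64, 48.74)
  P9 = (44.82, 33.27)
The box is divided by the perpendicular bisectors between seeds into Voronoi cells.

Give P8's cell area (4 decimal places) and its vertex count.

1. box [0,50]×[0,92]: [(0, 0) (50, 0) (50, 92) (0, 92)]
2. ⊥bis P8·P0 via (35.285,63.505): [(0, 60.2669) (0, 0) (50, 0) (50, 64.8554)]  |A|=3128.0567
3. ⊥bis P8·P1 via (28.055,42.68): [(14.6892, 61.6149) (50, 11.5913) (50, 64.8554)]  |A|=940.4004
4. ⊥bis P8·P2 via (32.265,43.725): [(14.6892, 61.6149) (19.3872, 54.9594) (50, 28.2533) (50, 64.8554)]  |A|=685.3647
5. ⊥bis P8·P3 via (19.64,46.61): [(17.7251, 61.8935) (18.4227, 56.3258) (19.3872, 54.9594) (50, 28.2533) (50, 64.8554)]  |A|=676.8161
6. ⊥bis P8·P4 via (21.95,55.025): [(25.1814, 62.5778) (21.233, 53.3491) (50, 28.2533) (50, 64.8554)]  |A|=636.4913
7. ⊥bis P8·P5 via (23.015,42.955): [(25.1814, 62.5778) (21.233, 53.3491) (50, 28.2533) (50, 64.8554)]  |A|=636.4913
8. ⊥bis P8·P6 via (39.025,53.82): [(24.3768, 60.6972) (21.233, 53.3491) (50, 28.2533) (50, 48.6674)]  |A|=406.6756
9. ⊥bis P8·P7 via (29.035,65.475): [(24.3768, 60.6972) (21.233, 53.3491) (50, 28.2533) (50, 48.6674)]  |A|=406.6756
10. ⊥bis P8·P9 via (40.73,41.005): [(24.3768, 60.6972) (21.233, 53.3491) (37.4008, 39.2446) (50, 45.9067) (50, 48.6674)]  |A|=295.4663
11. canonical 5-gon: [(24.3768, 60.6972) (21.233, 53.3491) (37.4008, 39.2446) (50, 45.9067) (50, 48.6674)]
12. shoelace: 295.4663

Area of P8's cell: 295.4663 (5 vertices)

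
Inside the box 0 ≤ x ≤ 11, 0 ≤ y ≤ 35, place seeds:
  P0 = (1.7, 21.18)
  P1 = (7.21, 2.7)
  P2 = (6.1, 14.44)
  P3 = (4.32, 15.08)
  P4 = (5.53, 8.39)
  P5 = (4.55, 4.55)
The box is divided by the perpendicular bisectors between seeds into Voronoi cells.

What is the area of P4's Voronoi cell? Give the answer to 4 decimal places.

Area of P4's cell: 50.2380

1. box [0,11]×[0,35]: [(0, 0) (11, 0) (11, 35) (0, 35)]
2. ⊥bis P4·P0 via (3.615,14.785): [(0, 13.7025) (0, 0) (11, 0) (11, 16.9965)]  |A|=168.8442
3. ⊥bis P4·P1 via (6.37,5.545): [(0, 13.7025) (0, 3.6642) (11, 6.912) (11, 16.9965)]  |A|=110.6747
4. ⊥bis P4·P2 via (5.815,11.415): [(0, 11.9629) (0, 3.6642) (11, 6.912) (11, 10.9265)]  |A|=67.722
5. ⊥bis P4·P3 via (4.925,11.735): [(4.0665, 11.5797) (0, 10.8442) (0, 3.6642) (11, 6.912) (11, 10.9265)]  |A|=65.4476
6. ⊥bis P4·P5 via (5.04,6.47): [(4.0665, 11.5797) (0, 10.8442) (0, 7.7563) (7.4338, 5.8591) (11, 6.912) (11, 10.9265)]  |A|=50.238
7. canonical 6-gon: [(4.0665, 11.5797) (0, 10.8442) (0, 7.7563) (7.4338, 5.8591) (11, 6.912) (11, 10.9265)]
8. shoelace: 50.238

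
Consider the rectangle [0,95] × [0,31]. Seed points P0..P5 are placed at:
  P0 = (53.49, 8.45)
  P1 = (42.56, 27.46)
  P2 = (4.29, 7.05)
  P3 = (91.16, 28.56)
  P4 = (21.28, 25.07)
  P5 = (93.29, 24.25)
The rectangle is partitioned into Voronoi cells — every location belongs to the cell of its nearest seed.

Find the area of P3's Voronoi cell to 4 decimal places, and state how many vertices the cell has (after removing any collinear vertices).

1. box [0,95]×[0,31]: [(0, 0) (95, 0) (95, 31) (0, 31)]
2. ⊥bis P3·P0 via (72.325,18.505): [(82.2038, 0) (95, 0) (95, 31) (65.6546, 31)]  |A|=653.1945
3. ⊥bis P3·P1 via (66.86,28.01): [(66.8427, 28.7744) (82.2038, 0) (95, 0) (95, 31) (66.7923, 31)]  |A|=651.9285
4. ⊥bis P3·P2 via (47.725,17.805): [(66.8427, 28.7744) (82.2038, 0) (95, 0) (95, 31) (66.7923, 31)]  |A|=651.9285
5. ⊥bis P3·P4 via (56.22,26.815): [(66.8427, 28.7744) (82.2038, 0) (95, 0) (95, 31) (66.7923, 31)]  |A|=651.9285
6. ⊥bis P3·P5 via (92.225,26.405): [(66.8427, 28.7744) (73.1422, 16.9743) (95, 27.7764) (95, 31) (66.7923, 31)]  |A|=239.7597
7. canonical 5-gon: [(66.8427, 28.7744) (73.1422, 16.9743) (95, 27.7764) (95, 31) (66.7923, 31)]
8. shoelace: 239.7597

Area of P3's cell: 239.7597 (5 vertices)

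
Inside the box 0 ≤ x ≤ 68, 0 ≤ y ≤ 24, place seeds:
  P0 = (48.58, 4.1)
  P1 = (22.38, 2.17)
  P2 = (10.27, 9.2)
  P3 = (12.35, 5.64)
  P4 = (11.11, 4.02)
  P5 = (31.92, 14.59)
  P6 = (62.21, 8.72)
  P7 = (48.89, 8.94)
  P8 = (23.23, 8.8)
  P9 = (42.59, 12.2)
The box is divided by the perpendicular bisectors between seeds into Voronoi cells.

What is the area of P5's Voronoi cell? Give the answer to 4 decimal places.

Area of P5's cell: 228.7391

1. box [0,68]×[0,24]: [(0, 0) (68, 0) (68, 24) (0, 24)]
2. ⊥bis P5·P0 via (40.25,9.345): [(0, 0) (34.3659, 0) (49.4775, 24) (0, 24)]  |A|=1006.1214
3. ⊥bis P5·P1 via (27.15,8.38): [(35.5701, 1.9124) (49.4775, 24) (6.8145, 24)]  |A|=471.1615
4. ⊥bis P5·P2 via (21.095,11.895): [(20.7453, 13.2995) (35.5701, 1.9124) (49.4775, 24) (18.0813, 24)]  |A|=410.8815
5. ⊥bis P5·P3 via (22.135,10.115): [(20.7453, 13.2995) (35.5701, 1.9124) (49.4775, 24) (18.0813, 24)]  |A|=410.8815
6. ⊥bis P5·P4 via (21.515,9.305): [(20.7453, 13.2995) (35.5701, 1.9124) (49.4775, 24) (18.0813, 24)]  |A|=410.8815
7. ⊥bis P5·P6 via (47.065,11.655): [(20.7453, 13.2995) (35.5701, 1.9124) (49.4484, 23.9537) (49.4574, 24) (18.0813, 24)]  |A|=410.881
8. ⊥bis P5·P7 via (40.405,11.765): [(20.7453, 13.2995) (35.5701, 1.9124) (38.8691, 7.1519) (44.4785, 24) (18.0813, 24)]  |A|=368.7695
9. ⊥bis P5·P8 via (27.575,11.695): [(32.5446, 4.2363) (35.5701, 1.9124) (38.8691, 7.1519) (44.4785, 24) (19.3764, 24)]  |A|=304.9153
10. ⊥bis P5·P9 via (37.255,13.395): [(32.5446, 4.2363) (34.8132, 2.4938) (39.6304, 24) (19.3764, 24)]  |A|=228.7391
11. canonical 4-gon: [(32.5446, 4.2363) (34.8132, 2.4938) (39.6304, 24) (19.3764, 24)]
12. shoelace: 228.7391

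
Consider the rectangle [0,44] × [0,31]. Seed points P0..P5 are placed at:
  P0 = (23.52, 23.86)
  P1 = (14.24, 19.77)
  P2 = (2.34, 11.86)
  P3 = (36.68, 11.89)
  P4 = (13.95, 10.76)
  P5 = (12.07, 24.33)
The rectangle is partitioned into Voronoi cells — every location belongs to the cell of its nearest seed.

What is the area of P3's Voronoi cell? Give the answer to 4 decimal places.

Area of P3's cell: 422.3526

1. box [0,44]×[0,31]: [(0, 0) (44, 0) (44, 31) (0, 31)]
2. ⊥bis P3·P0 via (30.1,17.875): [(13.8414, 0) (44, 0) (44, 31) (42.0382, 31)]  |A|=497.8674
3. ⊥bis P3·P1 via (25.46,15.83): [(23.7119, 10.8518) (19.9012, 0) (44, 0) (44, 31) (42.0382, 31)]  |A|=464.9876
4. ⊥bis P3·P2 via (19.51,11.875): [(23.7119, 10.8518) (19.9012, 0) (44, 0) (44, 31) (42.0382, 31)]  |A|=464.9876
5. ⊥bis P3·P4 via (25.315,11.325): [(25.2542, 12.5475) (25.878, 0) (44, 0) (44, 31) (42.0382, 31)]  |A|=422.3526
6. ⊥bis P3·P5 via (24.375,18.11): [(25.2542, 12.5475) (25.878, 0) (44, 0) (44, 31) (42.0382, 31)]  |A|=422.3526
7. canonical 5-gon: [(25.2542, 12.5475) (25.878, 0) (44, 0) (44, 31) (42.0382, 31)]
8. shoelace: 422.3526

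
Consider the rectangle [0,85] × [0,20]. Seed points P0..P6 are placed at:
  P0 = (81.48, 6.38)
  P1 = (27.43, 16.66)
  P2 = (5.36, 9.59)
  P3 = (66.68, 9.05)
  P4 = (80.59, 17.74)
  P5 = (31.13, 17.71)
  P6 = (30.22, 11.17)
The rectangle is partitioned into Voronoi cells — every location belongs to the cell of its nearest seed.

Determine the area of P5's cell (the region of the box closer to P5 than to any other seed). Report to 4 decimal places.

Area of P5's cell: 137.3447

1. box [0,85]×[0,20]: [(0, 0) (85, 0) (85, 20) (0, 20)]
2. ⊥bis P5·P0 via (56.305,12.045): [(0, 0) (53.5946, 0) (58.0951, 20) (0, 20)]  |A|=1116.8965
3. ⊥bis P5·P1 via (29.28,17.185): [(34.1568, 0) (53.5946, 0) (58.0951, 20) (28.4811, 20)]  |A|=490.5168
4. ⊥bis P5·P2 via (18.245,13.65): [(34.1568, 0) (53.5946, 0) (58.0951, 20) (28.4811, 20)]  |A|=490.5168
5. ⊥bis P5·P3 via (48.905,13.38): [(34.1568, 0) (45.6456, 0) (50.5176, 20) (28.4811, 20)]  |A|=335.2529
6. ⊥bis P5·P4 via (55.86,17.725): [(34.1568, 0) (45.6456, 0) (50.5176, 20) (28.4811, 20)]  |A|=335.2529
7. ⊥bis P5·P6 via (30.675,14.44): [(30.0337, 14.5292) (48.5571, 11.9518) (50.5176, 20) (28.4811, 20)]  |A|=137.3447
8. canonical 4-gon: [(30.0337, 14.5292) (48.5571, 11.9518) (50.5176, 20) (28.4811, 20)]
9. shoelace: 137.3447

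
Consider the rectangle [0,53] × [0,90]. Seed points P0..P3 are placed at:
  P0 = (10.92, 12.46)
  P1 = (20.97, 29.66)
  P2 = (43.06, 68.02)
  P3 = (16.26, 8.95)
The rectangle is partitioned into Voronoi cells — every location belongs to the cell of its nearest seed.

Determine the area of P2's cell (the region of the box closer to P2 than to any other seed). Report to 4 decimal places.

Area of P2's cell: 2013.1589

1. box [0,53]×[0,90]: [(0, 0) (53, 0) (53, 90) (0, 90)]
2. ⊥bis P2·P0 via (26.99,40.24): [(0, 55.853) (53, 25.1939) (53, 90) (0, 90)]  |A|=2622.257
3. ⊥bis P2·P1 via (32.015,48.84): [(0, 67.2762) (53, 36.7556) (53, 90) (0, 90)]  |A|=2013.1589
4. ⊥bis P2·P3 via (29.66,38.485): [(0, 67.2762) (53, 36.7556) (53, 90) (0, 90)]  |A|=2013.1589
5. canonical 4-gon: [(0, 67.2762) (53, 36.7556) (53, 90) (0, 90)]
6. shoelace: 2013.1589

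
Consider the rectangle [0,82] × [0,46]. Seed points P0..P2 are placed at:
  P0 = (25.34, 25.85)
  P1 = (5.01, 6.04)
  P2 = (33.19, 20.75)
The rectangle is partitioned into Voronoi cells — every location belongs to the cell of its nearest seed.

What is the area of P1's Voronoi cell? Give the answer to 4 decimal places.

1. box [0,82]×[0,46]: [(0, 0) (82, 0) (82, 46) (0, 46)]
2. ⊥bis P1·P0 via (15.175,15.945): [(0, 31.5183) (0, 0) (30.7122, 0)]  |A|=483.9981
3. ⊥bis P1·P2 via (19.1,13.395): [(20.7617, 10.2116) (0, 31.5183) (0, 0) (26.0922, 0)]  |A|=460.4094
4. canonical 4-gon: [(20.7617, 10.2116) (0, 31.5183) (0, 0) (26.0922, 0)]
5. shoelace: 460.4094

Area of P1's cell: 460.4094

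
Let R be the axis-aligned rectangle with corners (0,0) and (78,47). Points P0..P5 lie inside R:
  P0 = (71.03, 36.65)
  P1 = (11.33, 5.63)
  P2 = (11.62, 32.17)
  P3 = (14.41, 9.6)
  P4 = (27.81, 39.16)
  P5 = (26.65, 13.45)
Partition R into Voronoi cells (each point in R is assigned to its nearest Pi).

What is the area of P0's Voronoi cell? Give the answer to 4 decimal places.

1. box [0,78]×[0,47]: [(0, 0) (78, 0) (78, 47) (0, 47)]
2. ⊥bis P0·P1 via (41.18,21.14): [(52.1643, 0) (78, 0) (78, 47) (27.7432, 47)]  |A|=1788.1738
3. ⊥bis P0·P2 via (41.325,34.41): [(42.5202, 18.5608) (52.1643, 0) (78, 0) (78, 47) (40.3756, 47)]  |A|=1608.5457
4. ⊥bis P0·P3 via (42.72,23.125): [(42.074, 24.4771) (53.7679, 0) (78, 0) (78, 47) (40.3756, 47)]  |A|=1564.5314
5. ⊥bis P0·P4 via (49.42,37.905): [(47.9285, 12.2228) (53.7679, 0) (78, 0) (78, 47) (49.9482, 47)]  |A|=1342.554
6. ⊥bis P0·P5 via (48.84,25.05): [(48.6901, 25.3367) (61.9351, 0) (78, 0) (78, 47) (49.9482, 47)]  |A|=1196.1457
7. canonical 5-gon: [(48.6901, 25.3367) (61.9351, 0) (78, 0) (78, 47) (49.9482, 47)]
8. shoelace: 1196.1457

Area of P0's cell: 1196.1457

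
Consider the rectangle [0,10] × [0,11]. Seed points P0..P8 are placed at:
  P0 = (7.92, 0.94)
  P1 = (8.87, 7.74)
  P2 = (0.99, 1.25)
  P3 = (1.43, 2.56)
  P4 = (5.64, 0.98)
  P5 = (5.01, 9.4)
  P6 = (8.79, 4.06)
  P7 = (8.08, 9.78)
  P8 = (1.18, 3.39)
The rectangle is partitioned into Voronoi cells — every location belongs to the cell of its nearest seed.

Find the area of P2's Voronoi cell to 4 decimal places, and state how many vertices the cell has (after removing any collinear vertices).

1. box [0,10]×[0,11]: [(0, 0) (10, 0) (10, 11) (0, 11)]
2. ⊥bis P2·P0 via (4.455,1.095): [(0, 0) (4.406, 0) (4.8981, 11) (0, 11)]  |A|=51.1725
3. ⊥bis P2·P1 via (4.93,4.495): [(0, 10.4809) (0, 0) (4.406, 0) (4.6237, 4.8669)]  |A|=34.9521
4. ⊥bis P2·P3 via (1.21,1.905): [(0, 2.3114) (0, 0) (4.406, 0) (4.4427, 0.8192)]  |A|=6.9392
5. ⊥bis P2·P4 via (3.315,1.115): [(3.3197, 1.1964) (0, 2.3114) (0, 0) (3.2503, 0)]  |A|=5.7809
6. ⊥bis P2·P5 via (3,5.325): [(3.3197, 1.1964) (0, 2.3114) (0, 0) (3.2503, 0)]  |A|=5.7809
7. ⊥bis P2·P6 via (4.89,2.655): [(3.3197, 1.1964) (0, 2.3114) (0, 0) (3.2503, 0)]  |A|=5.7809
8. ⊥bis P2·P7 via (4.535,5.515): [(3.3197, 1.1964) (0, 2.3114) (0, 0) (3.2503, 0)]  |A|=5.7809
9. ⊥bis P2·P8 via (1.085,2.32): [(3.3197, 1.1964) (0, 2.3114) (0, 0) (3.2503, 0)]  |A|=5.7809
10. canonical 4-gon: [(3.3197, 1.1964) (0, 2.3114) (0, 0) (3.2503, 0)]
11. shoelace: 5.7809

Area of P2's cell: 5.7809 (4 vertices)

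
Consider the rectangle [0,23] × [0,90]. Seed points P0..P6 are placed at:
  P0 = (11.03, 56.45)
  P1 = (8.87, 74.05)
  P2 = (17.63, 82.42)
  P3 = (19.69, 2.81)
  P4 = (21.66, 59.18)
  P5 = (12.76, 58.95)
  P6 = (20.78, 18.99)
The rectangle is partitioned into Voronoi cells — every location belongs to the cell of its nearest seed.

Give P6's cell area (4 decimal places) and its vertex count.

Area of P6's cell: 576.4753 (5 vertices)

1. box [0,23]×[0,90]: [(0, 0) (23, 0) (23, 90) (0, 90)]
2. ⊥bis P6·P0 via (15.905,37.72): [(0, 33.5803) (0, 0) (23, 0) (23, 39.5667)]  |A|=841.19
3. ⊥bis P6·P1 via (14.825,46.52): [(0, 33.5803) (0, 0) (23, 0) (23, 39.5667)]  |A|=841.19
4. ⊥bis P6·P2 via (19.205,50.705): [(0, 33.5803) (0, 0) (23, 0) (23, 39.5667)]  |A|=841.19
5. ⊥bis P6·P3 via (20.235,10.9): [(0, 33.5803) (0, 12.2632) (23, 10.7137) (23, 39.5667)]  |A|=576.9556
6. ⊥bis P6·P4 via (21.22,39.085): [(21.1549, 39.0864) (0, 33.5803) (0, 12.2632) (23, 10.7137) (23, 39.046)]  |A|=576.4753
7. ⊥bis P6·P5 via (16.77,38.97): [(21.1549, 39.0864) (0, 33.5803) (0, 12.2632) (23, 10.7137) (23, 39.046)]  |A|=576.4753
8. canonical 5-gon: [(21.1549, 39.0864) (0, 33.5803) (0, 12.2632) (23, 10.7137) (23, 39.046)]
9. shoelace: 576.4753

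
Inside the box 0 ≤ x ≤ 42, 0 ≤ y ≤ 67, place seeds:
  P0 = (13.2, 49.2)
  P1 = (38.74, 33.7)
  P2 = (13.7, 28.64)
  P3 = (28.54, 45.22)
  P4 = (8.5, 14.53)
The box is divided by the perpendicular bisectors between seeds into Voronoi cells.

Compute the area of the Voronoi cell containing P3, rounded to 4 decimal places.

1. box [0,42]×[0,67]: [(0, 0) (42, 0) (42, 67) (0, 67)]
2. ⊥bis P3·P0 via (20.87,47.21): [(8.6213, 0) (42, 0) (42, 67) (26.0046, 67)]  |A|=1654.0352
3. ⊥bis P3·P1 via (33.64,39.46): [(14.4511, 22.4698) (42, 46.8621) (42, 67) (26.0046, 67)]  |A|=633.5284
4. ⊥bis P3·P2 via (21.12,36.93): [(18.7526, 39.049) (25.9251, 32.6291) (42, 46.8621) (42, 67) (26.0046, 67)]  |A|=560.2638
5. ⊥bis P3·P4 via (18.52,29.875): [(18.7526, 39.049) (25.9251, 32.6291) (42, 46.8621) (42, 67) (26.0046, 67)]  |A|=560.2638
6. canonical 5-gon: [(18.7526, 39.049) (25.9251, 32.6291) (42, 46.8621) (42, 67) (26.0046, 67)]
7. shoelace: 560.2638

Area of P3's cell: 560.2638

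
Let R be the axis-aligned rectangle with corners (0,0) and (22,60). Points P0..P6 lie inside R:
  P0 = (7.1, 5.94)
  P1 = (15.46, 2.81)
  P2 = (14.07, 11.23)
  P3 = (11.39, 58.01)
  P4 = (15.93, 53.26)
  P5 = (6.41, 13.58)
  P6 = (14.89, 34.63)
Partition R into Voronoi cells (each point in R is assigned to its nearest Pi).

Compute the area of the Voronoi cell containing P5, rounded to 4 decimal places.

1. box [0,22]×[0,60]: [(0, 0) (22, 0) (22, 60) (0, 60)]
2. ⊥bis P5·P0 via (6.755,9.76): [(0, 9.1499) (22, 11.1368) (22, 60) (0, 60)]  |A|=1096.8456
3. ⊥bis P5·P1 via (10.935,8.195): [(0, 9.1499) (13.5251, 10.3714) (22, 17.4929) (22, 60) (0, 60)]  |A|=1069.912
4. ⊥bis P5·P2 via (10.24,12.405): [(0, 9.1499) (9.5047, 10.0083) (22, 50.7376) (22, 60) (0, 60)]  |A|=849.4345
5. ⊥bis P5·P3 via (8.9,35.795): [(0, 36.7926) (0, 9.1499) (9.5047, 10.0083) (17.1327, 34.8722)]  |A|=351.6847
6. ⊥bis P5·P4 via (11.17,33.42): [(0, 36.0999) (0, 9.1499) (9.5047, 10.0083) (16.3089, 32.1871)]  |A|=322.2434
7. ⊥bis P5·P6 via (10.65,24.105): [(0, 28.3954) (0, 9.1499) (9.5047, 10.0083) (13.4797, 22.9651)]  |A|=189.5803
8. canonical 4-gon: [(0, 28.3954) (0, 9.1499) (9.5047, 10.0083) (13.4797, 22.9651)]
9. shoelace: 189.5803

Area of P5's cell: 189.5803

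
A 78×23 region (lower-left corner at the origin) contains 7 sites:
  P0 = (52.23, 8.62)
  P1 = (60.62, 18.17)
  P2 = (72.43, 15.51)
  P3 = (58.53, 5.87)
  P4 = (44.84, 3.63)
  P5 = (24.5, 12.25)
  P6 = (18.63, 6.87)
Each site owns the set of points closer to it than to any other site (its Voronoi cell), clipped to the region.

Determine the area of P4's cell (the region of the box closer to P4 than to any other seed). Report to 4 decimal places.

Area of P4's cell: 207.6382

1. box [0,78]×[0,23]: [(0, 0) (78, 0) (78, 23) (0, 23)]
2. ⊥bis P4·P0 via (48.535,6.125): [(0, 0) (52.6708, 0) (37.1404, 23) (0, 23)]  |A|=1032.8288
3. ⊥bis P4·P1 via (52.73,10.9): [(0, 0) (52.6708, 0) (37.1404, 23) (0, 23)]  |A|=1032.8288
4. ⊥bis P4·P2 via (58.635,9.57): [(0, 0) (52.6708, 0) (37.1404, 23) (0, 23)]  |A|=1032.8288
5. ⊥bis P4·P3 via (51.685,4.75): [(0, 0) (52.4622, 0) (52.3955, 0.4078) (37.1404, 23) (0, 23)]  |A|=1032.7863
6. ⊥bis P4·P5 via (34.67,7.94): [(31.3051, 0) (52.4622, 0) (52.3955, 0.4078) (39.5439, 19.4405)]  |A|=207.6382
7. ⊥bis P4·P6 via (31.735,5.25): [(31.3051, 0) (52.4622, 0) (52.3955, 0.4078) (39.5439, 19.4405)]  |A|=207.6382
8. canonical 4-gon: [(31.3051, 0) (52.4622, 0) (52.3955, 0.4078) (39.5439, 19.4405)]
9. shoelace: 207.6382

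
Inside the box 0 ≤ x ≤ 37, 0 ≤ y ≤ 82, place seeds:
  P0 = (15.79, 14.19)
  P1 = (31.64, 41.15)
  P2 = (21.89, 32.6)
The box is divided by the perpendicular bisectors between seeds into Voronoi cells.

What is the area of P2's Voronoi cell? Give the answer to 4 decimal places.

Area of P2's cell: 843.3167

1. box [0,37]×[0,82]: [(0, 0) (37, 0) (37, 82) (0, 82)]
2. ⊥bis P2·P0 via (18.84,23.395): [(0, 29.6375) (37, 17.3778) (37, 82) (0, 82)]  |A|=2164.2167
3. ⊥bis P2·P1 via (26.765,36.875): [(0, 67.3965) (0, 29.6375) (37, 17.3778) (37, 25.2035)]  |A|=843.3167
4. canonical 4-gon: [(0, 67.3965) (0, 29.6375) (37, 17.3778) (37, 25.2035)]
5. shoelace: 843.3167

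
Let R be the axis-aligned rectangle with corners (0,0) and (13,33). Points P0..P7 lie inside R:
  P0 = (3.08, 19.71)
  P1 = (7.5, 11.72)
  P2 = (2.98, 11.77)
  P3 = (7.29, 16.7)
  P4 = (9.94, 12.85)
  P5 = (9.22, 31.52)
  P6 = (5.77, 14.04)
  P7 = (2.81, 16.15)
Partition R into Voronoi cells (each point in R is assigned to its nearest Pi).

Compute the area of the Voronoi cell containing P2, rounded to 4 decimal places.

1. box [0,13]×[0,33]: [(0, 0) (13, 0) (13, 33) (0, 33)]
2. ⊥bis P2·P0 via (3.03,15.74): [(0, 15.7782) (0, 0) (13, 0) (13, 15.6144)]  |A|=204.0519
3. ⊥bis P2·P1 via (5.24,11.745): [(5.2839, 15.7116) (0, 15.7782) (0, 0) (5.1101, 0)]  |A|=81.8287
4. ⊥bis P2·P3 via (5.135,14.235): [(5.2663, 14.1202) (3.4191, 15.7351) (0, 15.7782) (0, 0) (5.1101, 0)]  |A|=80.3447
5. ⊥bis P2·P4 via (6.46,12.31): [(5.2663, 14.1202) (3.4191, 15.7351) (0, 15.7782) (0, 0) (5.1101, 0)]  |A|=80.3447
6. ⊥bis P2·P5 via (6.1,21.645): [(5.2663, 14.1202) (3.4191, 15.7351) (0, 15.7782) (0, 0) (5.1101, 0)]  |A|=80.3447
7. ⊥bis P2·P6 via (4.375,12.905): [(5.2411, 11.8406) (2.0584, 15.7522) (0, 15.7782) (0, 0) (5.1101, 0)]  |A|=75.5849
8. ⊥bis P2·P7 via (2.895,13.96): [(5.2411, 11.8406) (3.4976, 13.9834) (0, 13.8476) (0, 0) (5.1101, 0)]  |A|=70.4069
9. canonical 5-gon: [(5.2411, 11.8406) (3.4976, 13.9834) (0, 13.8476) (0, 0) (5.1101, 0)]
10. shoelace: 70.4069

Area of P2's cell: 70.4069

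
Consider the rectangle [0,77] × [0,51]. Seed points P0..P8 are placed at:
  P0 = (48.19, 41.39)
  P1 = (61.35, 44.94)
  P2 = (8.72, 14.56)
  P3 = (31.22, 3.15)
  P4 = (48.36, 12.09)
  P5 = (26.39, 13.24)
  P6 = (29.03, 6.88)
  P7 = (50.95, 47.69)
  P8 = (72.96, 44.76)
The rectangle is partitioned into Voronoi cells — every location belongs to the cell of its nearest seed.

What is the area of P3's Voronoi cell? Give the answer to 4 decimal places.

Area of P3's cell: 110.5721

1. box [0,77]×[0,51]: [(0, 0) (77, 0) (77, 51) (0, 51)]
2. ⊥bis P3·P0 via (39.705,22.27): [(0, 39.8901) (0, 0) (77, 0) (77, 5.7194)]  |A|=1755.9658
3. ⊥bis P3·P1 via (46.285,24.045): [(63.2218, 11.8338) (0, 39.8901) (0, 0) (77, 0) (77, 1.8999)]  |A|=1729.6532
4. ⊥bis P3·P2 via (19.97,8.855): [(63.2218, 11.8338) (29.1486, 26.9547) (15.4795, 0) (77, 0) (77, 1.8999)]  |A|=939.6603
5. ⊥bis P3·P4 via (39.79,7.62): [(29.8729, 26.6332) (29.1486, 26.9547) (15.4795, 0) (43.7645, 0)]  |A|=388.6199
6. ⊥bis P3·P5 via (28.805,8.195): [(37.3553, 12.2879) (16.6958, 2.3984) (15.4795, 0) (43.7645, 0)]  |A|=192.5429
7. ⊥bis P3·P6 via (30.125,5.015): [(38.5643, 9.97) (21.5835, 0) (43.7645, 0)]  |A|=110.5721
8. ⊥bis P3·P7 via (41.085,25.42): [(38.5643, 9.97) (21.5835, 0) (43.7645, 0)]  |A|=110.5721
9. ⊥bis P3·P8 via (52.09,23.955): [(38.5643, 9.97) (21.5835, 0) (43.7645, 0)]  |A|=110.5721
10. canonical 3-gon: [(38.5643, 9.97) (21.5835, 0) (43.7645, 0)]
11. shoelace: 110.5721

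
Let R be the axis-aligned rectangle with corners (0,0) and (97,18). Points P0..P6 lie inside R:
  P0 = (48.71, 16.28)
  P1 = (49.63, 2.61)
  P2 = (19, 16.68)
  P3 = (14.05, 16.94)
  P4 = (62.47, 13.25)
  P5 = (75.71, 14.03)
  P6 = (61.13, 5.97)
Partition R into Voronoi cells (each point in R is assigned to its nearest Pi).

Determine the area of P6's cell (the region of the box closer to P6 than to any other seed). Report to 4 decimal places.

1. box [0,97]×[0,18]: [(0, 0) (97, 0) (97, 18) (0, 18)]
2. ⊥bis P6·P0 via (54.92,11.125): [(45.685, 0) (97, 0) (97, 18) (60.627, 18)]  |A|=789.1918
3. ⊥bis P6·P1 via (55.38,4.29): [(53.7831, 9.7555) (56.6334, 0) (97, 0) (97, 18) (60.627, 18)]  |A|=735.7883
4. ⊥bis P6·P2 via (40.065,11.325): [(53.7831, 9.7555) (56.6334, 0) (97, 0) (97, 18) (60.627, 18)]  |A|=735.7883
5. ⊥bis P6·P3 via (37.59,11.455): [(53.7831, 9.7555) (56.6334, 0) (97, 0) (97, 18) (60.627, 18)]  |A|=735.7883
6. ⊥bis P6·P4 via (61.8,9.61): [(54.741, 10.9093) (53.7831, 9.7555) (56.6334, 0) (97, 0) (97, 3.1309)]  |A|=292.6565
7. ⊥bis P6·P5 via (68.42,10): [(69.4099, 8.2093) (54.741, 10.9093) (53.7831, 9.7555) (56.6334, 0) (73.9481, 0)]  |A|=154.8464
8. canonical 5-gon: [(69.4099, 8.2093) (54.741, 10.9093) (53.7831, 9.7555) (56.6334, 0) (73.9481, 0)]
9. shoelace: 154.8464

Area of P6's cell: 154.8464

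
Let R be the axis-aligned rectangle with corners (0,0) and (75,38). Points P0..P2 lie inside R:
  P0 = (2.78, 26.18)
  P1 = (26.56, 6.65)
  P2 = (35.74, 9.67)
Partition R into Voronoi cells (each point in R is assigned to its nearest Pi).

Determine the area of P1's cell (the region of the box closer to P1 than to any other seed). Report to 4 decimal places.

Area of P1's cell: 463.2643

1. box [0,75]×[0,38]: [(0, 0) (75, 0) (75, 38) (0, 38)]
2. ⊥bis P1·P0 via (14.67,16.415): [(1.1887, 0) (75, 0) (75, 38) (32.3973, 38)]  |A|=2211.8658
3. ⊥bis P1·P2 via (31.15,8.16): [(24.4977, 28.3813) (1.1887, 0) (33.8344, 0)]  |A|=463.2643
4. canonical 3-gon: [(24.4977, 28.3813) (1.1887, 0) (33.8344, 0)]
5. shoelace: 463.2643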